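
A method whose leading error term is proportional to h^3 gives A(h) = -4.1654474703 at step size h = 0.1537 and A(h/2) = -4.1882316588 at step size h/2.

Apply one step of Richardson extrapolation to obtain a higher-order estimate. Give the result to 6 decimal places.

The method has order 3: 2^3 = 8.
8·(-4.1882316588) − (-4.1654474703) = -29.3404058001
(8·(-4.1882316588) − (-4.1654474703))/(8 − 1) = -4.1914865429

-4.191487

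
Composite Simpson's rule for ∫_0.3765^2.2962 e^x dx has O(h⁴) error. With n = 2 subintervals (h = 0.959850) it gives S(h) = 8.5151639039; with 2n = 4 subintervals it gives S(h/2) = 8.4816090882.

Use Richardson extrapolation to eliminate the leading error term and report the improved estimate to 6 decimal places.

8.479372

Order 4 gives 2^r = 16 and 2^r − 1 = 15.
2^4·A(h/2) = 135.7057454112; minus A(h) gives 127.1905815073.
Divide by 2^4 − 1 = 15.
Extrapolated: 127.1905815073 / 15 = 8.4793721005
Shift from A(h/2): −0.0022369877.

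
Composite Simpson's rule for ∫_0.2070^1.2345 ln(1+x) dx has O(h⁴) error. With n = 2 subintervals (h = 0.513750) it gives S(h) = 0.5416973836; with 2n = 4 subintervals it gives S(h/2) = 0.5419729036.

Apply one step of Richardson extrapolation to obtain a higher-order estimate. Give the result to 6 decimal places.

0.541991

Order 4 gives 2^r = 16 and 2^r − 1 = 15.
16×0.5419729036 = 8.6715664576; subtract 0.5416973836 → 8.1298690740
Divide by 2^4 − 1 = 15.
(16×0.5419729036 − 0.5416973836)/(16 − 1) = 0.5419912716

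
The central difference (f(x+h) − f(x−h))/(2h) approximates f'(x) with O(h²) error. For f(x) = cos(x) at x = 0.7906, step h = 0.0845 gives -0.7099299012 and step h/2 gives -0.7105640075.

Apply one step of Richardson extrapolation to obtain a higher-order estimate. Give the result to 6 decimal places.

-0.710775

Leading term ∝ h^2; use weight 4 = 2^2.
Numerator 4 × A(h/2) − A(h) = 4 × (-0.7105640075) − (-0.7099299012) = -2.1323261288
Denominator 4 − 1 = 3.
(-2.1323261288) ÷ 3 = -0.7107753763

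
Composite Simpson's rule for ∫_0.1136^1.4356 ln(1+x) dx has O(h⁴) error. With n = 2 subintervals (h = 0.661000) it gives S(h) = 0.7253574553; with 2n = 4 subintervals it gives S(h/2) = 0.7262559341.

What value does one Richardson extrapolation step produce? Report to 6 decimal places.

Order 4 gives 2^r = 16 and 2^r − 1 = 15.
Weighted: 11.6200949456 − 0.7253574553 = 10.8947374903
Divide by 2^4 − 1 = 15.
So the Richardson estimate is 0.7263158327.
Shift from A(h/2): +0.0000598986.

0.726316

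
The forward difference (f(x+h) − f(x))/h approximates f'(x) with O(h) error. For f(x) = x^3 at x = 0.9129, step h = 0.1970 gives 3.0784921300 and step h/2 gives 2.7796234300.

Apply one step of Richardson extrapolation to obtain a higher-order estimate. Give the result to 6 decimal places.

2.480755

The method has order 1: 2^1 = 2.
Weighted: 5.5592468600 − 3.0784921300 = 2.4807547300
Divide by 2^1 − 1 = 1.
Result: 2.4807547300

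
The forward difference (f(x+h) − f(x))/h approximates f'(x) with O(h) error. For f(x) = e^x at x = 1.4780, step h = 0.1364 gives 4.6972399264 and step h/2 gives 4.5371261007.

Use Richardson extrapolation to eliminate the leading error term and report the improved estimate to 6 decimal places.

Leading term ∝ h^1; use weight 2 = 2^1.
Numerator 2·A(h/2) − A(h) = 2·4.5371261007 − 4.6972399264 = 4.3770122750
Denominator 2 − 1 = 1.
Result: 4.3770122750
Correction |R − A(h/2)| = 1.601e-01; gap |A(h/2) − A(h)| = 1.601e-01.

4.377012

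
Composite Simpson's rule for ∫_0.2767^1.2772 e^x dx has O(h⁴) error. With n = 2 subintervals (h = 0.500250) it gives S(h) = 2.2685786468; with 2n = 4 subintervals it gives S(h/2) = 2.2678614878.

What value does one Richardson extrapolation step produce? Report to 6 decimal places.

Leading term ∝ h^4; use weight 16 = 2^4.
16×2.2678614878 − 2.2685786468 = 34.0172051580
Extrapolated: 34.0172051580 / 15 = 2.2678136772
Gap between inputs: 7.172e-04; correction applied: −0.0000478106.

2.267814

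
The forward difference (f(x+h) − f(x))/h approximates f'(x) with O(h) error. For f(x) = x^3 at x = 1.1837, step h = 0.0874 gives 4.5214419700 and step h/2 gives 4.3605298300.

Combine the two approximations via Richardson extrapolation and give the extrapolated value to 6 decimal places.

r = 1: numerator weight 2, denominator 1.
Numerator 2×A(h/2) − A(h) = 2×4.3605298300 − 4.5214419700 = 4.1996176900
Divide by 2^1 − 1 = 1.
(2×4.3605298300 − 4.5214419700)/(2 − 1) = 4.1996176900

4.199618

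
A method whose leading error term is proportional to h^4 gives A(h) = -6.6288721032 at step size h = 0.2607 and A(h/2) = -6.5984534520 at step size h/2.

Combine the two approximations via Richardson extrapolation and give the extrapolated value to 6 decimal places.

With r = 4 the leading error scales as h^4, so the weight is 2^4 = 16.
2^4*A(h/2) = -105.5752552320; minus A(h) gives -98.9463831288.
Extrapolated: (-98.9463831288) / 15 = -6.5964255419

-6.596426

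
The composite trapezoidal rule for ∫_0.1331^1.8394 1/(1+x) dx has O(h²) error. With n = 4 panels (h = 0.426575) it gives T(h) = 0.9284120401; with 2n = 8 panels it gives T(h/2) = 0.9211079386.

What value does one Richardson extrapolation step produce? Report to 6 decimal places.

0.918673

The method has order 2: 2^2 = 4.
4*0.9211079386 = 3.6844317544; subtract 0.9284120401 → 2.7560197143
Denominator 4 − 1 = 3.
Extrapolated: 2.7560197143 / 3 = 0.9186732381
Correction |R − A(h/2)| = 2.435e-03; gap |A(h/2) − A(h)| = 7.304e-03.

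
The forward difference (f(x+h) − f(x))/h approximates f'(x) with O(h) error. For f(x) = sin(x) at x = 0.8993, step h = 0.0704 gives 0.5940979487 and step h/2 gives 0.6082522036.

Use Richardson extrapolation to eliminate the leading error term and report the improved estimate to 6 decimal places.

Error is O(h^1); halving h shrinks it by 2^1 = 2.
2^1 × A(h/2) = 1.2165044072; minus A(h) gives 0.6224064585.
Denominator 2 − 1 = 1.
Result: 0.6224064585
Correction |R − A(h/2)| = 1.415e-02; gap |A(h/2) − A(h)| = 1.415e-02.

0.622406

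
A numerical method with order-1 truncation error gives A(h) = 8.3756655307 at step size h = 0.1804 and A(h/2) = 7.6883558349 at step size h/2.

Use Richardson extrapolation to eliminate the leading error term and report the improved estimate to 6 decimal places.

7.001046

Error is O(h^1); halving h shrinks it by 2^1 = 2.
2 × 7.6883558349 = 15.3767116698; 15.3767116698 − 8.3756655307 = 7.0010461391
Denominator 2 − 1 = 1.
(2 × 7.6883558349 − 8.3756655307)/(2 − 1) = 7.0010461391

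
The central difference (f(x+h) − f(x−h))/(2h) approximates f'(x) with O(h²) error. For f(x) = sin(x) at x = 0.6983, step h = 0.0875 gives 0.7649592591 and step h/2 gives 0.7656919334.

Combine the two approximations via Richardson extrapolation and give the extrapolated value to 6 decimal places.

Leading term ∝ h^2; use weight 4 = 2^2.
4·0.7656919334 − 0.7649592591 = 2.2978084745
(4·0.7656919334 − 0.7649592591)/(4 − 1) = 0.7659361582

0.765936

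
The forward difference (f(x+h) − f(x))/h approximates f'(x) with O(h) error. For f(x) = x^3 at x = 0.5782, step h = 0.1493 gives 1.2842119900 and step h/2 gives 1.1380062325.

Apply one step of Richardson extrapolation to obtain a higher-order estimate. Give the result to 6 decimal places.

0.991800

Method order is 1; weight 2^1 = 2.
Numerator 2 × A(h/2) − A(h) = 2 × 1.1380062325 − 1.2842119900 = 0.9918004750
Divide by 2^1 − 1 = 1.
So the Richardson estimate is 0.9918004750.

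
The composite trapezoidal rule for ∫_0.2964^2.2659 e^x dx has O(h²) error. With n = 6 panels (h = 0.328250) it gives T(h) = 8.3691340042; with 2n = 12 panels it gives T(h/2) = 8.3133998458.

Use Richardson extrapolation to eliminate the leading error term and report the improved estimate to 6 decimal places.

r = 2: numerator weight 4, denominator 3.
Numerator 4×A(h/2) − A(h) = 4×8.3133998458 − 8.3691340042 = 24.8844653790
(4×8.3133998458 − 8.3691340042)/(4 − 1) = 8.2948217930
Correction |R − A(h/2)| = 1.858e-02; gap |A(h/2) − A(h)| = 5.573e-02.

8.294822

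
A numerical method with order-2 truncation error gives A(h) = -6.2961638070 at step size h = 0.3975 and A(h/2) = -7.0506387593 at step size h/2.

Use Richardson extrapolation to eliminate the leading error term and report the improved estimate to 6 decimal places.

-7.302130

Leading term ∝ h^2; use weight 4 = 2^2.
Top: 4(-7.0506387593) − (-6.2961638070) = -21.9063912302
Extrapolated: (-21.9063912302) / 3 = -7.3021304101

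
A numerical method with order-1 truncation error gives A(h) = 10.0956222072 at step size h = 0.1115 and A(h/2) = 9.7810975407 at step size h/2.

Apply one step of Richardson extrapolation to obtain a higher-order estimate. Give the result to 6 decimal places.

Order 1 gives 2^r = 2 and 2^r − 1 = 1.
2^1 × A(h/2) = 19.5621950814; minus A(h) gives 9.4665728742.
Denominator 2 − 1 = 1.
9.4665728742 ÷ 1 = 9.4665728742
Gap between inputs: 3.145e-01; correction applied: −0.3145246665.

9.466573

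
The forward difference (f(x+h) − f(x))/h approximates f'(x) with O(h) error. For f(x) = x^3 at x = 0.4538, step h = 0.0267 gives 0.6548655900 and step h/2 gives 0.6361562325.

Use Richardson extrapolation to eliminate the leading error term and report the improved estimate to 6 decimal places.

r = 1: numerator weight 2, denominator 1.
Top: 2(0.6361562325) − (0.6548655900) = 0.6174468750
Extrapolated: 0.6174468750 / 1 = 0.6174468750

0.617447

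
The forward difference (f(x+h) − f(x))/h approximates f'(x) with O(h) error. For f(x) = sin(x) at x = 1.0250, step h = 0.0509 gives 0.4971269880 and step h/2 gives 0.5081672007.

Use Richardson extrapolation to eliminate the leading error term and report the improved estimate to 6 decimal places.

Error is O(h^1); halving h shrinks it by 2^1 = 2.
2*0.5081672007 − 0.4971269880 = 0.5192074134
Denominator 2 − 1 = 1.
(2*0.5081672007 − 0.4971269880)/(2 − 1) = 0.5192074134

0.519207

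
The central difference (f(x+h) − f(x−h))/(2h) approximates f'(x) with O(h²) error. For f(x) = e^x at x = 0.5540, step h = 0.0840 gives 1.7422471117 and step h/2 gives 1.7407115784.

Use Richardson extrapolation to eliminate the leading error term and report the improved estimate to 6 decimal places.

1.740200

Error is O(h^2); halving h shrinks it by 2^2 = 4.
4×1.7407115784 = 6.9628463136; subtract 1.7422471117 → 5.2205992019
Divide by 2^2 − 1 = 3.
So the Richardson estimate is 1.7401997340.
Gap between inputs: 1.536e-03; correction applied: −0.0005118444.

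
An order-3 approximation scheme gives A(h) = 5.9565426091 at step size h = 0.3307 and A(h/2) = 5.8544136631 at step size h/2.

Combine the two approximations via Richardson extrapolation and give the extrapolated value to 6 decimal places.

5.839824

Error is O(h^3); halving h shrinks it by 2^3 = 8.
Difference of the inputs: 5.8544136631 − 5.9565426091 = -0.1021289460
Divide by 2^3 − 1 = 7: (-0.1021289460)/7 = -0.0145898494
R = 5.8544136631 − 0.0145898494 = 5.8398238137
Gap between inputs: 1.021e-01; correction applied: −0.0145898494.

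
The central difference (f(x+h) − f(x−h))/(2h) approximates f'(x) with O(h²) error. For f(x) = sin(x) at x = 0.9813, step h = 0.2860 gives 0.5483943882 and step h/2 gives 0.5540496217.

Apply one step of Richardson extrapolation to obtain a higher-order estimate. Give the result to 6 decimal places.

The method has order 2: 2^2 = 4.
4×0.5540496217 = 2.2161984868; subtract 0.5483943882 → 1.6678040986
Denominator 4 − 1 = 3.
So the Richardson estimate is 0.5559346995.
Gap between inputs: 5.655e-03; correction applied: +0.0018850778.

0.555935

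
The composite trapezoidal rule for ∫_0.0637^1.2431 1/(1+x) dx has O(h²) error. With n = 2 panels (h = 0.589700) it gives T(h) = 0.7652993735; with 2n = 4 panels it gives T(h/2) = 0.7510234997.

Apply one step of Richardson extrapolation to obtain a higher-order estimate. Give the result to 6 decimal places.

r = 2: numerator weight 4, denominator 3.
Top: 4(0.7510234997) − (0.7652993735) = 2.2387946253
2.2387946253 ÷ 3 = 0.7462648751

0.746265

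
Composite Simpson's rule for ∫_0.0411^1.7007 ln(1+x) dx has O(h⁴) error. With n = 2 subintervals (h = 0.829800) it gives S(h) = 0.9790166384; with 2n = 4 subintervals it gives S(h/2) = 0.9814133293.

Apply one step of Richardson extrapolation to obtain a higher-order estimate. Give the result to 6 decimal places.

0.981573

Error is O(h^4); halving h shrinks it by 2^4 = 16.
A(h/2) − A(h) = 0.9814133293 − 0.9790166384 = 0.0023966909
Divide by 2^4 − 1 = 15: 0.0023966909/15 = 0.0001597794
R = A(h/2) + (A(h/2) − A(h))/15 = 0.9814133293 + 0.0001597794 = 0.9815731087
Gap between inputs: 2.397e-03; correction applied: +0.0001597794.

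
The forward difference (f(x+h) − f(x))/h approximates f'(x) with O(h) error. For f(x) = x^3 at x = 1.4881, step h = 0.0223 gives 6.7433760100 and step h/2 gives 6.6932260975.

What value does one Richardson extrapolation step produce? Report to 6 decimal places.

6.643076

Leading term ∝ h^1; use weight 2 = 2^1.
Top: 2(6.6932260975) − (6.7433760100) = 6.6430761850
6.6430761850 ÷ 1 = 6.6430761850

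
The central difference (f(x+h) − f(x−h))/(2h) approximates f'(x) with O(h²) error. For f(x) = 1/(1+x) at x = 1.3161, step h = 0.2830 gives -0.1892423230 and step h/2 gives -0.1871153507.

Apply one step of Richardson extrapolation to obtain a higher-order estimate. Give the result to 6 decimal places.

-0.186406

r = 2: numerator weight 4, denominator 3.
Top: 4(-0.1871153507) − (-0.1892423230) = -0.5592190798
Extrapolated: (-0.5592190798) / 3 = -0.1864063599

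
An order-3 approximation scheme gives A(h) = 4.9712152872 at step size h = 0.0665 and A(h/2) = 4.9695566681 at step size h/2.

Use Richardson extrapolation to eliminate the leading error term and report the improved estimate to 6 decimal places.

4.969320

The method has order 3: 2^3 = 8.
Top: 8(4.9695566681) − (4.9712152872) = 34.7852380576
34.7852380576 ÷ 7 = 4.9693197225
Correction |R − A(h/2)| = 2.369e-04; gap |A(h/2) − A(h)| = 1.659e-03.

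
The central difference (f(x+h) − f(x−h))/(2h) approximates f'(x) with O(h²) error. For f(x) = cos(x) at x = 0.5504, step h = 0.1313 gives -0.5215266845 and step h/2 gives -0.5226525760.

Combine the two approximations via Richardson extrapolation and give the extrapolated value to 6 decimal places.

The method has order 2: 2^2 = 4.
4*(-0.5226525760) = -2.0906103040; subtract (-0.5215266845) → -1.5690836195
R = (-1.5690836195)/3 = -0.5230278732
Gap between inputs: 1.126e-03; correction applied: −0.0003752972.

-0.523028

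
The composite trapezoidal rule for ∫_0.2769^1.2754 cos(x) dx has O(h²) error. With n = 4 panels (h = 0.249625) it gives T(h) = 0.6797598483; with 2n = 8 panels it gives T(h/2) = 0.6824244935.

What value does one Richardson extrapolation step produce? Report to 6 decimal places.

r = 2, so 2^r = 4.
Numerator 4×A(h/2) − A(h) = 4×0.6824244935 − 0.6797598483 = 2.0499381257
Denominator 4 − 1 = 3.
R = 2.0499381257/3 = 0.6833127086

0.683313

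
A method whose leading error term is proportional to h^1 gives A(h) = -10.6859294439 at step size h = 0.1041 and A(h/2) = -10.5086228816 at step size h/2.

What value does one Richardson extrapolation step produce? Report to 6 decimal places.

-10.331316

Order 1 gives 2^r = 2 and 2^r − 1 = 1.
2×(-10.5086228816) = -21.0172457632; (-21.0172457632) − (-10.6859294439) = -10.3313163193
Denominator 2 − 1 = 1.
R = (-10.3313163193)/1 = -10.3313163193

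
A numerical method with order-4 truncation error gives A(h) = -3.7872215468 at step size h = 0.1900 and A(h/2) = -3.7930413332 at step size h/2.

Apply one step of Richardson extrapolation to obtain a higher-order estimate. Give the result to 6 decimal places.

-3.793429

With r = 4 the leading error scales as h^4, so the weight is 2^4 = 16.
Top: 16(-3.7930413332) − (-3.7872215468) = -56.9014397844
(-56.9014397844) ÷ 15 = -3.7934293190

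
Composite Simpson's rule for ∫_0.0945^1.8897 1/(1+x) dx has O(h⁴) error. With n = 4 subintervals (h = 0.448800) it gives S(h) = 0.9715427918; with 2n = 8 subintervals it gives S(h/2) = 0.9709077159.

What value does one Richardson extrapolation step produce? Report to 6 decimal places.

With r = 4 the leading error scales as h^4, so the weight is 2^4 = 16.
Top: 16(0.9709077159) − (0.9715427918) = 14.5629806626
Divide by 2^4 − 1 = 15.
14.5629806626 ÷ 15 = 0.9708653775

0.970865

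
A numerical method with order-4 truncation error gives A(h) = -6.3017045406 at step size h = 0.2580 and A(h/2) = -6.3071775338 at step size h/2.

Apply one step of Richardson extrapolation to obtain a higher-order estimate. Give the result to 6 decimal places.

r = 4: numerator weight 16, denominator 15.
Top: 16(-6.3071775338) − (-6.3017045406) = -94.6131360002
Denominator 16 − 1 = 15.
Extrapolated: (-94.6131360002) / 15 = -6.3075424000
Gap between inputs: 5.473e-03; correction applied: −0.0003648662.

-6.307542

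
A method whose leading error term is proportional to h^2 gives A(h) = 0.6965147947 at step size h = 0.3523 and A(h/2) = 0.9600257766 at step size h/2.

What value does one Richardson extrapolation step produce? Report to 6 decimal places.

Method order is 2; weight 2^2 = 4.
A(h/2) − A(h) = 0.9600257766 − 0.6965147947 = 0.2635109819
Divide by 2^2 − 1 = 3: 0.2635109819/3 = 0.0878369940
R = 0.9600257766 + 0.0878369940 = 1.0478627706
Gap between inputs: 2.635e-01; correction applied: +0.0878369940.

1.047863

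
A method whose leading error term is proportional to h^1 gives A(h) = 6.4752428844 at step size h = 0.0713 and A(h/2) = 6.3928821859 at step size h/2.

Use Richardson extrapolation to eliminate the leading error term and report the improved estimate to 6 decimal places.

6.310521

Error is O(h^1); halving h shrinks it by 2^1 = 2.
2×6.3928821859 = 12.7857643718; subtract 6.4752428844 → 6.3105214874
Denominator 2 − 1 = 1.
Extrapolated: 6.3105214874 / 1 = 6.3105214874
Shift from A(h/2): −0.0823606985.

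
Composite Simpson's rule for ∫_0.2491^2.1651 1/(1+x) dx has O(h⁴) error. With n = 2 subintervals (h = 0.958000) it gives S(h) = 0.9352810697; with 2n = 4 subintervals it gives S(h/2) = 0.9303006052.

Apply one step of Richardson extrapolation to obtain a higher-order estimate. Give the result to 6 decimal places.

0.929969

The method has order 4: 2^4 = 16.
Numerator 16*A(h/2) − A(h) = 16*0.9303006052 − 0.9352810697 = 13.9495286135
Divide by 2^4 − 1 = 15.
Result: 0.9299685742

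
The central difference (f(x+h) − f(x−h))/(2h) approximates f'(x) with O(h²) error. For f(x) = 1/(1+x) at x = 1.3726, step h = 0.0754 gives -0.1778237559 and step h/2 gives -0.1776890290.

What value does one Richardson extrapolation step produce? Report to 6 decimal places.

r = 2, so 2^r = 4.
Weighted: (-0.7107561160) − (-0.1778237559) = -0.5329323601
(4*(-0.1776890290) − (-0.1778237559))/(4 − 1) = -0.1776441200
Shift from A(h/2): +0.0000449090.

-0.177644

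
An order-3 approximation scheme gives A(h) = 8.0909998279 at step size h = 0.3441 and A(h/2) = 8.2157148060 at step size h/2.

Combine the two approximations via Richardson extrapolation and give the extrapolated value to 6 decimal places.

8.233531

Error is O(h^3); halving h shrinks it by 2^3 = 8.
Top: 8(8.2157148060) − (8.0909998279) = 57.6347186201
Denominator 8 − 1 = 7.
R = 57.6347186201/7 = 8.2335312314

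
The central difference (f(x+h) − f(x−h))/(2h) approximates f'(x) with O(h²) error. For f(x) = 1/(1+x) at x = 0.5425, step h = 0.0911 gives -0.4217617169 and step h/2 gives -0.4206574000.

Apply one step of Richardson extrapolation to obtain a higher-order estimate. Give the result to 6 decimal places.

-0.420289

r = 2: numerator weight 4, denominator 3.
Top: 4(-0.4206574000) − (-0.4217617169) = -1.2608678831
Extrapolated: (-1.2608678831) / 3 = -0.4202892944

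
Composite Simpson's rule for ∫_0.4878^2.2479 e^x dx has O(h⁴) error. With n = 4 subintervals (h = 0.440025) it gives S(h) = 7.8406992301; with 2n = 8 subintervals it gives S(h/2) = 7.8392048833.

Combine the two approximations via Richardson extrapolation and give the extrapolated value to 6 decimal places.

7.839105

Order 4 gives 2^r = 16 and 2^r − 1 = 15.
Numerator 16·A(h/2) − A(h) = 16·7.8392048833 − 7.8406992301 = 117.5865789027
117.5865789027 ÷ 15 = 7.8391052602
Shift from A(h/2): −0.0000996231.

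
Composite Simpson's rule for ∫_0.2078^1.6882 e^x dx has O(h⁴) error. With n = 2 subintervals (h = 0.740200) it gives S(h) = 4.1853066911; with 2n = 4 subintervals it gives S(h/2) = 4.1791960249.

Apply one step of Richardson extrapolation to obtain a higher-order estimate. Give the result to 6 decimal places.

Leading term ∝ h^4; use weight 16 = 2^4.
16×4.1791960249 = 66.8671363984; subtract 4.1853066911 → 62.6818297073
R = 62.6818297073/15 = 4.1787886472
Shift from A(h/2): −0.0004073777.

4.178789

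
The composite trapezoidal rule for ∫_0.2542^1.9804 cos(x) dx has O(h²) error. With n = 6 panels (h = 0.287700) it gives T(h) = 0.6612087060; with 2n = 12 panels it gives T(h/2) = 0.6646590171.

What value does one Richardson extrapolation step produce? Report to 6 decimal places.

r = 2, so 2^r = 4.
Top: 4(0.6646590171) − (0.6612087060) = 1.9974273624
Extrapolated: 1.9974273624 / 3 = 0.6658091208
Gap between inputs: 3.450e-03; correction applied: +0.0011501037.

0.665809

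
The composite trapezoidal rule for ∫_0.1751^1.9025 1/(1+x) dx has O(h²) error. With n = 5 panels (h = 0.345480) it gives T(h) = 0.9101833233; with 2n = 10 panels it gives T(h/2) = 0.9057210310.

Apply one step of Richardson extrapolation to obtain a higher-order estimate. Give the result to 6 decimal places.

0.904234

Method order is 2; weight 2^2 = 4.
A(h/2) − A(h) = 0.9057210310 − 0.9101833233 = -0.0044622923
Correction (A(h/2) − A(h))/(4 − 1) = (-0.0044622923)/3 = -0.0014874308
R = 0.9057210310 − 0.0014874308 = 0.9042336002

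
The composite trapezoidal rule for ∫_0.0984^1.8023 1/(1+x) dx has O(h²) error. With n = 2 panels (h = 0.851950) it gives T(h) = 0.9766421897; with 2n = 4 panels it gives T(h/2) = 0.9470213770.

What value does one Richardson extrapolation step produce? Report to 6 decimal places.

With r = 2 the leading error scales as h^2, so the weight is 2^2 = 4.
Top: 4(0.9470213770) − (0.9766421897) = 2.8114433183
2.8114433183 ÷ 3 = 0.9371477728
Gap between inputs: 2.962e-02; correction applied: −0.0098736042.

0.937148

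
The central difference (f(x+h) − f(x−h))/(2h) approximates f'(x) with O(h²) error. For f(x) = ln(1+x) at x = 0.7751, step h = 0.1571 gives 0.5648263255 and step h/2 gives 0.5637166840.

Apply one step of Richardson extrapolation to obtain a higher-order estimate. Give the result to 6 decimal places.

The method has order 2: 2^2 = 4.
Numerator 4·A(h/2) − A(h) = 4·0.5637166840 − 0.5648263255 = 1.6900404105
Divide by 2^2 − 1 = 3.
So the Richardson estimate is 0.5633468035.

0.563347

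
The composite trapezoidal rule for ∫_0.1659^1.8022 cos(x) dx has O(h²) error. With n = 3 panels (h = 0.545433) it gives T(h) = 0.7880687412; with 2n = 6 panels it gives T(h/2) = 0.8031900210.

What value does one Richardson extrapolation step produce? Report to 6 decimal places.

0.808230

With r = 2 the leading error scales as h^2, so the weight is 2^2 = 4.
4×0.8031900210 = 3.2127600840; subtract 0.7880687412 → 2.4246913428
(4×0.8031900210 − 0.7880687412)/(4 − 1) = 0.8082304476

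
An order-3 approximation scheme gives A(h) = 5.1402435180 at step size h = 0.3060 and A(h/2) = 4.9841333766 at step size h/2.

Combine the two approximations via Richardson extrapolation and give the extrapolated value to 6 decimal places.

Error is O(h^3); halving h shrinks it by 2^3 = 8.
8 × 4.9841333766 = 39.8730670128; 39.8730670128 − 5.1402435180 = 34.7328234948
Denominator 8 − 1 = 7.
34.7328234948 ÷ 7 = 4.9618319278

4.961832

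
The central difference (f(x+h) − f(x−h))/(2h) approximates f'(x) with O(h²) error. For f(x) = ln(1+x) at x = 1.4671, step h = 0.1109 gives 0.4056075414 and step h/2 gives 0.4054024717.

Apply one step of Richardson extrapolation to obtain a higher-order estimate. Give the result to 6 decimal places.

0.405334

Leading term ∝ h^2; use weight 4 = 2^2.
A(h/2) − A(h) = 0.4054024717 − 0.4056075414 = -0.0002050697
Correction (A(h/2) − A(h))/(4 − 1) = (-0.0002050697)/3 = -0.0000683566
R = A(h/2) + (A(h/2) − A(h))/3 = 0.4054024717 − 0.0000683566 = 0.4053341151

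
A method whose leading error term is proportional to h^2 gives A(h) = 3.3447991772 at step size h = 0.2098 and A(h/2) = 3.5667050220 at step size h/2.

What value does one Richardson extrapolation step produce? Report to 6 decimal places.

3.640674

r = 2, so 2^r = 4.
Top: 4(3.5667050220) − (3.3447991772) = 10.9220209108
Divide by 2^2 − 1 = 3.
R = 10.9220209108/3 = 3.6406736369
Shift from A(h/2): +0.0739686149.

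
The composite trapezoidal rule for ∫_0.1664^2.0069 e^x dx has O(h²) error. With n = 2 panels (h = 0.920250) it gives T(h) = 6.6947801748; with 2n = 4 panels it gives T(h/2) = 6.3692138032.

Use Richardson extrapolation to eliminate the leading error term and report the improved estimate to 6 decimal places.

With r = 2 the leading error scales as h^2, so the weight is 2^2 = 4.
4 × 6.3692138032 − 6.6947801748 = 18.7820750380
R = 18.7820750380/3 = 6.2606916793
Correction |R − A(h/2)| = 1.085e-01; gap |A(h/2) − A(h)| = 3.256e-01.

6.260692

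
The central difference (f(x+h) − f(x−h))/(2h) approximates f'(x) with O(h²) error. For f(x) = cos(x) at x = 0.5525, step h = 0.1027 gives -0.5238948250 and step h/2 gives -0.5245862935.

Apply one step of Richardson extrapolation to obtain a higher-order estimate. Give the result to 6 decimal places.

-0.524817

r = 2, so 2^r = 4.
Top: 4(-0.5245862935) − (-0.5238948250) = -1.5744503490
(-1.5744503490) ÷ 3 = -0.5248167830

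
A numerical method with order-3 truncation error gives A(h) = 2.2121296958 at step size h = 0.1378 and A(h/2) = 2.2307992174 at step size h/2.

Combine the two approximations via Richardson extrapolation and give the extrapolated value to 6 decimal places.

r = 3: numerator weight 8, denominator 7.
Weighted: 17.8463937392 − 2.2121296958 = 15.6342640434
Divide by 2^3 − 1 = 7.
R = 15.6342640434/7 = 2.2334662919
Gap between inputs: 1.867e-02; correction applied: +0.0026670745.

2.233466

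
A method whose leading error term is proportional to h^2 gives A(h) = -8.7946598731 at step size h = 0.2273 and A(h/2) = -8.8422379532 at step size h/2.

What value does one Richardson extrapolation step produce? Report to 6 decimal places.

-8.858097

Order 2 gives 2^r = 4 and 2^r − 1 = 3.
4×(-8.8422379532) = -35.3689518128; (-35.3689518128) − (-8.7946598731) = -26.5742919397
Divide by 2^2 − 1 = 3.
So the Richardson estimate is -8.8580973132.
Correction |R − A(h/2)| = 1.586e-02; gap |A(h/2) − A(h)| = 4.758e-02.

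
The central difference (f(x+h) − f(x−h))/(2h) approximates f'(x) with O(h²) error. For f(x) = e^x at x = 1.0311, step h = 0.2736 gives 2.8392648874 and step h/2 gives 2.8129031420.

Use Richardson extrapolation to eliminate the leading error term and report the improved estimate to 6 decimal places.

2.804116

Leading term ∝ h^2; use weight 4 = 2^2.
4·2.8129031420 − 2.8392648874 = 8.4123476806
Denominator 4 − 1 = 3.
8.4123476806 ÷ 3 = 2.8041158935
Shift from A(h/2): −0.0087872485.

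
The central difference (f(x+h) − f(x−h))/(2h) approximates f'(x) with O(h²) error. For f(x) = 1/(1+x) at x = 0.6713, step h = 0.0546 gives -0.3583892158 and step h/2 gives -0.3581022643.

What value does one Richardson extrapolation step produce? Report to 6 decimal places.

Error is O(h^2); halving h shrinks it by 2^2 = 4.
Top: 4(-0.3581022643) − (-0.3583892158) = -1.0740198414
Extrapolated: (-1.0740198414) / 3 = -0.3580066138

-0.358007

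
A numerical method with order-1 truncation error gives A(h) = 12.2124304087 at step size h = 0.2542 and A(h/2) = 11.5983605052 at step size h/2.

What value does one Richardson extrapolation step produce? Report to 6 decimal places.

10.984291

Leading term ∝ h^1; use weight 2 = 2^1.
Numerator 2·A(h/2) − A(h) = 2·11.5983605052 − 12.2124304087 = 10.9842906017
Extrapolated: 10.9842906017 / 1 = 10.9842906017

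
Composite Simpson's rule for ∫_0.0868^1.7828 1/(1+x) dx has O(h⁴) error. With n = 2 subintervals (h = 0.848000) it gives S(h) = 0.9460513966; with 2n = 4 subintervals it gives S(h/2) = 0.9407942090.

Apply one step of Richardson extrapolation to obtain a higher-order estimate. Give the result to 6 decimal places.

0.940444

Leading term ∝ h^4; use weight 16 = 2^4.
Difference of the inputs: 0.9407942090 − 0.9460513966 = -0.0052571876
Divide by 2^4 − 1 = 15: (-0.0052571876)/15 = -0.0003504792
R = A(h/2) + (A(h/2) − A(h))/15 = 0.9407942090 − 0.0003504792 = 0.9404437298
Correction |R − A(h/2)| = 3.505e-04; gap |A(h/2) − A(h)| = 5.257e-03.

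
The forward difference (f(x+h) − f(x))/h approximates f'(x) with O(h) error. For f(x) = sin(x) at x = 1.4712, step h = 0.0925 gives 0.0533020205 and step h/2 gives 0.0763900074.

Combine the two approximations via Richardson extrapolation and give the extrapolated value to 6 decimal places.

0.099478

With r = 1 the leading error scales as h^1, so the weight is 2^1 = 2.
A(h/2) − A(h) = 0.0763900074 − 0.0533020205 = 0.0230879869
Divide by 2^1 − 1 = 1: 0.0230879869/1 = 0.0230879869
R = A(h/2) + (A(h/2) − A(h))/1 = 0.0763900074 + 0.0230879869 = 0.0994779943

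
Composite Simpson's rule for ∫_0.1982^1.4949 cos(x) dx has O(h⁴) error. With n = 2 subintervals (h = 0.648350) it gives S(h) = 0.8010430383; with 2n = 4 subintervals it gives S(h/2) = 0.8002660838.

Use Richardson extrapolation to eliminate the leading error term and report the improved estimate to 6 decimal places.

0.800214

r = 4: numerator weight 16, denominator 15.
16*0.8002660838 = 12.8042573408; 12.8042573408 − 0.8010430383 = 12.0032143025
Denominator 16 − 1 = 15.
Result: 0.8002142868
Gap between inputs: 7.770e-04; correction applied: −0.0000517970.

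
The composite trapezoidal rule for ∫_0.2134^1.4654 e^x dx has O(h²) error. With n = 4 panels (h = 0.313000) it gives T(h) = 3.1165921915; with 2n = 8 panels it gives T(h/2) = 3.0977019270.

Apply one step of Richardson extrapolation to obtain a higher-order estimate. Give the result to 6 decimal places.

3.091405

Method order is 2; weight 2^2 = 4.
A(h/2) − A(h) = 3.0977019270 − 3.1165921915 = -0.0188902645
Correction (A(h/2) − A(h))/(4 − 1) = (-0.0188902645)/3 = -0.0062967548
R = A(h/2) + (A(h/2) − A(h))/3 = 3.0977019270 − 0.0062967548 = 3.0914051722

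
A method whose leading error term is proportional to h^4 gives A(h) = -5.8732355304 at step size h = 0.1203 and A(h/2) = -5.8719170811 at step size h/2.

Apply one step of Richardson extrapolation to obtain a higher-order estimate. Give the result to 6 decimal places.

The method has order 4: 2^4 = 16.
16 × (-5.8719170811) − (-5.8732355304) = -88.0774377672
Extrapolated: (-88.0774377672) / 15 = -5.8718291845
Gap between inputs: 1.318e-03; correction applied: +0.0000878966.

-5.871829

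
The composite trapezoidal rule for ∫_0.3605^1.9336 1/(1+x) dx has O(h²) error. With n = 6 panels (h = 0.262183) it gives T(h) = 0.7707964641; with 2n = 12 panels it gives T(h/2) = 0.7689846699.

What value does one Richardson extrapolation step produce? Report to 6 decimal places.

0.768381

Method order is 2; weight 2^2 = 4.
Top: 4(0.7689846699) − (0.7707964641) = 2.3051422155
Extrapolated: 2.3051422155 / 3 = 0.7683807385
Shift from A(h/2): −0.0006039314.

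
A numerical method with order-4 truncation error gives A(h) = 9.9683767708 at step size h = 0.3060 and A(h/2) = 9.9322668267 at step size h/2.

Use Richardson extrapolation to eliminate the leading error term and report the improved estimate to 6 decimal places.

9.929859

Method order is 4; weight 2^4 = 16.
Weighted: 158.9162692272 − 9.9683767708 = 148.9478924564
R = 148.9478924564/15 = 9.9298594971
Gap between inputs: 3.611e-02; correction applied: −0.0024073296.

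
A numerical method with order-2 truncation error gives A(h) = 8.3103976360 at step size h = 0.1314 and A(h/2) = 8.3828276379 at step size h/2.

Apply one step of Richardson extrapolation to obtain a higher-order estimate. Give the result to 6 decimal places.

Leading term ∝ h^2; use weight 4 = 2^2.
Numerator 4 × A(h/2) − A(h) = 4 × 8.3828276379 − 8.3103976360 = 25.2209129156
R = 25.2209129156/3 = 8.4069709719
Correction |R − A(h/2)| = 2.414e-02; gap |A(h/2) − A(h)| = 7.243e-02.

8.406971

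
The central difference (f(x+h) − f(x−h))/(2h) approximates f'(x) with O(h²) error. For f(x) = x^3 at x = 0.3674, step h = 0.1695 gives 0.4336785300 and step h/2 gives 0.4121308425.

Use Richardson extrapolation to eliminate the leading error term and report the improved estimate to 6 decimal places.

0.404948

r = 2: numerator weight 4, denominator 3.
Difference of the inputs: 0.4121308425 − 0.4336785300 = -0.0215476875
Correction (A(h/2) − A(h))/(4 − 1) = (-0.0215476875)/3 = -0.0071825625
R = 0.4121308425 − 0.0071825625 = 0.4049482800
Shift from A(h/2): −0.0071825625.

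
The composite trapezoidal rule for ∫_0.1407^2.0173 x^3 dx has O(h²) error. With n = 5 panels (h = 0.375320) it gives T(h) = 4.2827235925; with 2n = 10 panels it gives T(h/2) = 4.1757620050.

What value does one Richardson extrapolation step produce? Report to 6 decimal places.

The method has order 2: 2^2 = 4.
Numerator 4*A(h/2) − A(h) = 4*4.1757620050 − 4.2827235925 = 12.4203244275
Divide by 2^2 − 1 = 3.
Extrapolated: 12.4203244275 / 3 = 4.1401081425
Shift from A(h/2): −0.0356538625.

4.140108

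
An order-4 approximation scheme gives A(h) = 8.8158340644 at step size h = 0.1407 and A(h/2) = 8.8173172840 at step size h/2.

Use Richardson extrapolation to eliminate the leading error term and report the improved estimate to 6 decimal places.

8.817416

Method order is 4; weight 2^4 = 16.
2^4·A(h/2) = 141.0770765440; minus A(h) gives 132.2612424796.
132.2612424796 ÷ 15 = 8.8174161653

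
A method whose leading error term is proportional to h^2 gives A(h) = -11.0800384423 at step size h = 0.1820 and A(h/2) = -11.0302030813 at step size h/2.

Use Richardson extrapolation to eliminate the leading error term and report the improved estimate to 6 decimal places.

-11.013591

Error is O(h^2); halving h shrinks it by 2^2 = 4.
2^2×A(h/2) = -44.1208123252; minus A(h) gives -33.0407738829.
(-33.0407738829) ÷ 3 = -11.0135912943
Shift from A(h/2): +0.0166117870.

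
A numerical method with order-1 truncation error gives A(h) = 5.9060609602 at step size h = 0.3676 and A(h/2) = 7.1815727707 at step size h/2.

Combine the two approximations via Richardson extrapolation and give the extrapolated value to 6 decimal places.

Method order is 1; weight 2^1 = 2.
2×7.1815727707 − 5.9060609602 = 8.4570845812
Denominator 2 − 1 = 1.
Result: 8.4570845812
Shift from A(h/2): +1.2755118105.

8.457085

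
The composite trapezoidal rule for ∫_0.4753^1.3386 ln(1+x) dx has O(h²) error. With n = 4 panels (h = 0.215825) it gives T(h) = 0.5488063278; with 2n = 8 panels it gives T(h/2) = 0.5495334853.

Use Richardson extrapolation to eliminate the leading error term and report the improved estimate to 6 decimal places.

With r = 2 the leading error scales as h^2, so the weight is 2^2 = 4.
4*0.5495334853 = 2.1981339412; 2.1981339412 − 0.5488063278 = 1.6493276134
1.6493276134 ÷ 3 = 0.5497758711

0.549776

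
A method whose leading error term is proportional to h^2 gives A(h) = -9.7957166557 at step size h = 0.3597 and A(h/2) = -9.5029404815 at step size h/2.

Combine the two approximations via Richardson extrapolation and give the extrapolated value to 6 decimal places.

-9.405348

Leading term ∝ h^2; use weight 4 = 2^2.
Numerator 4·A(h/2) − A(h) = 4·(-9.5029404815) − (-9.7957166557) = -28.2160452703
Divide by 2^2 − 1 = 3.
So the Richardson estimate is -9.4053484234.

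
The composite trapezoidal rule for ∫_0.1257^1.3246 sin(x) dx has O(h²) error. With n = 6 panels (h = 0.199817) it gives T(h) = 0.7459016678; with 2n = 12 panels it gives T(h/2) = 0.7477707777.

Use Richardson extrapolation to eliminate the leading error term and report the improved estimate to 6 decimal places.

The method has order 2: 2^2 = 4.
Weighted: 2.9910831108 − 0.7459016678 = 2.2451814430
Divide by 2^2 − 1 = 3.
2.2451814430 ÷ 3 = 0.7483938143
Gap between inputs: 1.869e-03; correction applied: +0.0006230366.

0.748394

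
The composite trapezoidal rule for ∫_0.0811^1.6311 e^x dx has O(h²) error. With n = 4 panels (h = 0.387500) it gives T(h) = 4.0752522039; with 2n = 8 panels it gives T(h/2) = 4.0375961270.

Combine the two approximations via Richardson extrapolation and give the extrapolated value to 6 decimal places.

4.025044

Order 2 gives 2^r = 4 and 2^r − 1 = 3.
A(h/2) − A(h) = 4.0375961270 − 4.0752522039 = -0.0376560769
Correction (A(h/2) − A(h))/(4 − 1) = (-0.0376560769)/3 = -0.0125520256
R = 4.0375961270 − 0.0125520256 = 4.0250441014
Correction |R − A(h/2)| = 1.255e-02; gap |A(h/2) − A(h)| = 3.766e-02.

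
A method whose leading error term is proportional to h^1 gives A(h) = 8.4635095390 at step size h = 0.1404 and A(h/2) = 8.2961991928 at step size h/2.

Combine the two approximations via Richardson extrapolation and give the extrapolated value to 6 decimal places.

Method order is 1; weight 2^1 = 2.
A(h/2) − A(h) = 8.2961991928 − 8.4635095390 = -0.1673103462
Divide by 2^1 − 1 = 1: (-0.1673103462)/1 = -0.1673103462
R = 8.2961991928 − 0.1673103462 = 8.1288888466

8.128889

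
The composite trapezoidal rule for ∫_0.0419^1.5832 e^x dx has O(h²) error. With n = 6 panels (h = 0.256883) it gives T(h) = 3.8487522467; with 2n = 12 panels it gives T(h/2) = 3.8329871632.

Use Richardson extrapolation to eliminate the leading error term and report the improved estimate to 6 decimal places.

3.827732

Order 2 gives 2^r = 4 and 2^r − 1 = 3.
Top: 4(3.8329871632) − (3.8487522467) = 11.4831964061
(4*3.8329871632 − 3.8487522467)/(4 − 1) = 3.8277321354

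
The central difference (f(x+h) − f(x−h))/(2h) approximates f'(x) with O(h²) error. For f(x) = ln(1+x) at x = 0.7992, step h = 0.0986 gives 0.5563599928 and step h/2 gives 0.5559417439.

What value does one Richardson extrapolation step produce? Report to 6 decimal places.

r = 2, so 2^r = 4.
4 × 0.5559417439 − 0.5563599928 = 1.6674069828
Denominator 4 − 1 = 3.
(4 × 0.5559417439 − 0.5563599928)/(4 − 1) = 0.5558023276

0.555802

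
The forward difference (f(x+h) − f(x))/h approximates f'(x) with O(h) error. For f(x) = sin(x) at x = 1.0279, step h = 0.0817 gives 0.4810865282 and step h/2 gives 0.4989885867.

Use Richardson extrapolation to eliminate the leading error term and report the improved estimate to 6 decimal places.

0.516891

Leading term ∝ h^1; use weight 2 = 2^1.
2 × 0.4989885867 = 0.9979771734; 0.9979771734 − 0.4810865282 = 0.5168906452
Divide by 2^1 − 1 = 1.
So the Richardson estimate is 0.5168906452.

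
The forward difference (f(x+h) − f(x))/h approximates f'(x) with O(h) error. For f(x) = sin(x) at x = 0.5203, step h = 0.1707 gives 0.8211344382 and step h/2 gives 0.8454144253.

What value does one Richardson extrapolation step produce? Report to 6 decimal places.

Order 1 gives 2^r = 2 and 2^r − 1 = 1.
Difference of the inputs: 0.8454144253 − 0.8211344382 = 0.0242799871
Divide by 2^1 − 1 = 1: 0.0242799871/1 = 0.0242799871
R = A(h/2) + (A(h/2) − A(h))/1 = 0.8454144253 + 0.0242799871 = 0.8696944124

0.869694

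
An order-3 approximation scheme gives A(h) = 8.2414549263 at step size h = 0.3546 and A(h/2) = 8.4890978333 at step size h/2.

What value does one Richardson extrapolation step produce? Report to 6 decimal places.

r = 3, so 2^r = 8.
Weighted: 67.9127826664 − 8.2414549263 = 59.6713277401
(8·8.4890978333 − 8.2414549263)/(8 − 1) = 8.5244753914

8.524475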